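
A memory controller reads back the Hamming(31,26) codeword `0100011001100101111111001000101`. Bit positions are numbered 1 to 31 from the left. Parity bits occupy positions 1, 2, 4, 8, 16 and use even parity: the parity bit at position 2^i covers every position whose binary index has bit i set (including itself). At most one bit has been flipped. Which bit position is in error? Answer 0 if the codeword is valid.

s1: b1⊕b3⊕b5⊕b7⊕b9⊕b11⊕b13⊕b15⊕b17⊕b19⊕b21⊕b23⊕b25⊕b27⊕b29⊕b31 = 0⊕0⊕0⊕1⊕0⊕1⊕0⊕0⊕1⊕1⊕1⊕0⊕1⊕0⊕1⊕1 = 0
s2: b2⊕b3⊕b6⊕b7⊕b10⊕b11⊕b14⊕b15⊕b18⊕b19⊕b22⊕b23⊕b26⊕b27⊕b30⊕b31 = 1⊕0⊕1⊕1⊕1⊕1⊕1⊕0⊕1⊕1⊕1⊕0⊕0⊕0⊕0⊕1 = 0
s4: b4⊕b5⊕b6⊕b7⊕b12⊕b13⊕b14⊕b15⊕b20⊕b21⊕b22⊕b23⊕b28⊕b29⊕b30⊕b31 = 0⊕0⊕1⊕1⊕0⊕0⊕1⊕0⊕1⊕1⊕1⊕0⊕0⊕1⊕0⊕1 = 0
s8: b8⊕b9⊕b10⊕b11⊕b12⊕b13⊕b14⊕b15⊕b24⊕b25⊕b26⊕b27⊕b28⊕b29⊕b30⊕b31 = 0⊕0⊕1⊕1⊕0⊕0⊕1⊕0⊕0⊕1⊕0⊕0⊕0⊕1⊕0⊕1 = 0
s16: b16⊕b17⊕b18⊕b19⊕b20⊕b21⊕b22⊕b23⊕b24⊕b25⊕b26⊕b27⊕b28⊕b29⊕b30⊕b31 = 1⊕1⊕1⊕1⊕1⊕1⊕1⊕0⊕0⊕1⊕0⊕0⊕0⊕1⊕0⊕1 = 0
Syndrome (s16...s1) = 00000 → position 0 (no error).

0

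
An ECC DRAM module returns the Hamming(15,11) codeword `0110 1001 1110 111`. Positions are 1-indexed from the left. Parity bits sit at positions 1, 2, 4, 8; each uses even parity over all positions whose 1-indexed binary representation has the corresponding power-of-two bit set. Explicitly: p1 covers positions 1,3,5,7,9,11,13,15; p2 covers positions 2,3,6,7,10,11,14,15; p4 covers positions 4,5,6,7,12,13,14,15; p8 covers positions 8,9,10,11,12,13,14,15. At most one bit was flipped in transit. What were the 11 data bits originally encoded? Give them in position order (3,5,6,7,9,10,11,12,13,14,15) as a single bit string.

11001110111

s1: b1⊕b3⊕b5⊕b7⊕b9⊕b11⊕b13⊕b15 = 0⊕1⊕1⊕0⊕1⊕1⊕1⊕1 = 0
s2: b2⊕b3⊕b6⊕b7⊕b10⊕b11⊕b14⊕b15 = 1⊕1⊕0⊕0⊕1⊕1⊕1⊕1 = 0
s4: b4⊕b5⊕b6⊕b7⊕b12⊕b13⊕b14⊕b15 = 0⊕1⊕0⊕0⊕0⊕1⊕1⊕1 = 0
s8: b8⊕b9⊕b10⊕b11⊕b12⊕b13⊕b14⊕b15 = 1⊕1⊕1⊕1⊕0⊕1⊕1⊕1 = 1
Syndrome (s8...s1) = 1000 → position 8.
Flip bit 8: corrected codeword = 011010001110111
Data bits at positions 3,5,6,7,9,10,11,12,13,14,15: 11001110111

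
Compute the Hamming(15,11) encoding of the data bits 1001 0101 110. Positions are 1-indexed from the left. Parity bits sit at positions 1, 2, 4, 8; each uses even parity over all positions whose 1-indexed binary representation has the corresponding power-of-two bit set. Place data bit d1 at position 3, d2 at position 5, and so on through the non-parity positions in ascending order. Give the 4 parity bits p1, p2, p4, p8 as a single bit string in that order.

1000

Place data bits at non-power-of-two positions: b3=1, b5=0, b6=0, b7=1, b9=0, b10=1, b11=0, b12=1, b13=1, b14=1, b15=0.
p1 = XOR of data positions {3,5,7,9,11,13,15} = 1⊕0⊕1⊕0⊕0⊕1⊕0 = 1
p2 = XOR of data positions {3,6,7,10,11,14,15} = 1⊕0⊕1⊕1⊕0⊕1⊕0 = 0
p4 = XOR of data positions {5,6,7,12,13,14,15} = 0⊕0⊕1⊕1⊕1⊕1⊕0 = 0
p8 = XOR of data positions {9,10,11,12,13,14,15} = 0⊕1⊕0⊕1⊕1⊕1⊕0 = 0
Parity bits p1,p2,p4,p8 = 1000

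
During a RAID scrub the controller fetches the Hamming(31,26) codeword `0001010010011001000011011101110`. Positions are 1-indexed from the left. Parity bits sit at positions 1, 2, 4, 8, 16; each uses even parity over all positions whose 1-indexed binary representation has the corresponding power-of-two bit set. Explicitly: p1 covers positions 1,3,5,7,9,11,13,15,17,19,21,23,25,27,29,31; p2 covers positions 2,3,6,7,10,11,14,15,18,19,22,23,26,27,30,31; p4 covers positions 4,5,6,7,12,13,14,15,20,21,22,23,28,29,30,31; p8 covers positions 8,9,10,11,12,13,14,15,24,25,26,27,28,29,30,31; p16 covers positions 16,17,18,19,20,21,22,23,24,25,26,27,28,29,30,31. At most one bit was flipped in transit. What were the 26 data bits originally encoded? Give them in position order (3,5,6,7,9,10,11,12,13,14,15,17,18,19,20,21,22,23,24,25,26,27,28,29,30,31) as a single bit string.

s1: b1⊕b3⊕b5⊕b7⊕b9⊕b11⊕b13⊕b15⊕b17⊕b19⊕b21⊕b23⊕b25⊕b27⊕b29⊕b31 = 0⊕0⊕0⊕0⊕1⊕0⊕1⊕0⊕0⊕0⊕1⊕0⊕1⊕0⊕1⊕0 = 1
s2: b2⊕b3⊕b6⊕b7⊕b10⊕b11⊕b14⊕b15⊕b18⊕b19⊕b22⊕b23⊕b26⊕b27⊕b30⊕b31 = 0⊕0⊕1⊕0⊕0⊕0⊕0⊕0⊕0⊕0⊕1⊕0⊕1⊕0⊕1⊕0 = 0
s4: b4⊕b5⊕b6⊕b7⊕b12⊕b13⊕b14⊕b15⊕b20⊕b21⊕b22⊕b23⊕b28⊕b29⊕b30⊕b31 = 1⊕0⊕1⊕0⊕1⊕1⊕0⊕0⊕0⊕1⊕1⊕0⊕1⊕1⊕1⊕0 = 1
s8: b8⊕b9⊕b10⊕b11⊕b12⊕b13⊕b14⊕b15⊕b24⊕b25⊕b26⊕b27⊕b28⊕b29⊕b30⊕b31 = 0⊕1⊕0⊕0⊕1⊕1⊕0⊕0⊕1⊕1⊕1⊕0⊕1⊕1⊕1⊕0 = 1
s16: b16⊕b17⊕b18⊕b19⊕b20⊕b21⊕b22⊕b23⊕b24⊕b25⊕b26⊕b27⊕b28⊕b29⊕b30⊕b31 = 1⊕0⊕0⊕0⊕0⊕1⊕1⊕0⊕1⊕1⊕1⊕0⊕1⊕1⊕1⊕0 = 1
Syndrome (s16...s1) = 11101 → position 29.
Flip bit 29: corrected codeword = 0001010010011001000011011101010
Data bits at positions 3,5,6,7,9,10,11,12,13,14,15,17,18,19,20,21,22,23,24,25,26,27,28,29,30,31: 00101001100000011011101010

00101001100000011011101010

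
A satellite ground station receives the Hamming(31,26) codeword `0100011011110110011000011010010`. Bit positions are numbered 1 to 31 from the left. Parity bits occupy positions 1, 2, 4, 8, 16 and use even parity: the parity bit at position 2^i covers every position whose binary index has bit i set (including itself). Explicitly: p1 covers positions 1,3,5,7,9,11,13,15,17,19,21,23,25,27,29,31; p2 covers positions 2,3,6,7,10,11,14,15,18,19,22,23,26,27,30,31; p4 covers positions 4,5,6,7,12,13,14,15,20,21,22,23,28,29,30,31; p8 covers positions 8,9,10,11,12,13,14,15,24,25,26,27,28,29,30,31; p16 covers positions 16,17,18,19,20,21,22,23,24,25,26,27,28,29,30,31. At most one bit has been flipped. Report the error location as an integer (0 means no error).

s1: b1⊕b3⊕b5⊕b7⊕b9⊕b11⊕b13⊕b15⊕b17⊕b19⊕b21⊕b23⊕b25⊕b27⊕b29⊕b31 = 0⊕0⊕0⊕1⊕1⊕1⊕0⊕1⊕0⊕1⊕0⊕0⊕1⊕1⊕0⊕0 = 1
s2: b2⊕b3⊕b6⊕b7⊕b10⊕b11⊕b14⊕b15⊕b18⊕b19⊕b22⊕b23⊕b26⊕b27⊕b30⊕b31 = 1⊕0⊕1⊕1⊕1⊕1⊕1⊕1⊕1⊕1⊕0⊕0⊕0⊕1⊕1⊕0 = 1
s4: b4⊕b5⊕b6⊕b7⊕b12⊕b13⊕b14⊕b15⊕b20⊕b21⊕b22⊕b23⊕b28⊕b29⊕b30⊕b31 = 0⊕0⊕1⊕1⊕1⊕0⊕1⊕1⊕0⊕0⊕0⊕0⊕0⊕0⊕1⊕0 = 0
s8: b8⊕b9⊕b10⊕b11⊕b12⊕b13⊕b14⊕b15⊕b24⊕b25⊕b26⊕b27⊕b28⊕b29⊕b30⊕b31 = 0⊕1⊕1⊕1⊕1⊕0⊕1⊕1⊕1⊕1⊕0⊕1⊕0⊕0⊕1⊕0 = 0
s16: b16⊕b17⊕b18⊕b19⊕b20⊕b21⊕b22⊕b23⊕b24⊕b25⊕b26⊕b27⊕b28⊕b29⊕b30⊕b31 = 0⊕0⊕1⊕1⊕0⊕0⊕0⊕0⊕1⊕1⊕0⊕1⊕0⊕0⊕1⊕0 = 0
Syndrome (s16...s1) = 00011 → position 3.

3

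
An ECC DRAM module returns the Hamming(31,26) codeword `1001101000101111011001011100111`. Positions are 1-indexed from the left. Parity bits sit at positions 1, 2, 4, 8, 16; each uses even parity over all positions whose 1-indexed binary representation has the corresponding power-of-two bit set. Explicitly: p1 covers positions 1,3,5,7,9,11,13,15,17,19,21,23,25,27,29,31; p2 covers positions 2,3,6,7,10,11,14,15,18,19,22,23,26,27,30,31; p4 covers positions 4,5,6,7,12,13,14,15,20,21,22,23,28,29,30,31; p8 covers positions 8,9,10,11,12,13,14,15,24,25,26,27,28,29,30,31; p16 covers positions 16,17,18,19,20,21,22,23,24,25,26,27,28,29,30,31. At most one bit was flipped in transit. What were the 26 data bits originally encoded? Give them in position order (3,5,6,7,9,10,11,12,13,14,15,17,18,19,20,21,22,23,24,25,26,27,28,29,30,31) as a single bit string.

01010010111011001011100111

s1: b1⊕b3⊕b5⊕b7⊕b9⊕b11⊕b13⊕b15⊕b17⊕b19⊕b21⊕b23⊕b25⊕b27⊕b29⊕b31 = 1⊕0⊕1⊕1⊕0⊕1⊕1⊕1⊕0⊕1⊕0⊕0⊕1⊕0⊕1⊕1 = 0
s2: b2⊕b3⊕b6⊕b7⊕b10⊕b11⊕b14⊕b15⊕b18⊕b19⊕b22⊕b23⊕b26⊕b27⊕b30⊕b31 = 0⊕0⊕0⊕1⊕0⊕1⊕1⊕1⊕1⊕1⊕1⊕0⊕1⊕0⊕1⊕1 = 0
s4: b4⊕b5⊕b6⊕b7⊕b12⊕b13⊕b14⊕b15⊕b20⊕b21⊕b22⊕b23⊕b28⊕b29⊕b30⊕b31 = 1⊕1⊕0⊕1⊕0⊕1⊕1⊕1⊕0⊕0⊕1⊕0⊕0⊕1⊕1⊕1 = 0
s8: b8⊕b9⊕b10⊕b11⊕b12⊕b13⊕b14⊕b15⊕b24⊕b25⊕b26⊕b27⊕b28⊕b29⊕b30⊕b31 = 0⊕0⊕0⊕1⊕0⊕1⊕1⊕1⊕1⊕1⊕1⊕0⊕0⊕1⊕1⊕1 = 0
s16: b16⊕b17⊕b18⊕b19⊕b20⊕b21⊕b22⊕b23⊕b24⊕b25⊕b26⊕b27⊕b28⊕b29⊕b30⊕b31 = 1⊕0⊕1⊕1⊕0⊕0⊕1⊕0⊕1⊕1⊕1⊕0⊕0⊕1⊕1⊕1 = 0
Syndrome (s16...s1) = 00000 → position 0 (no error).
No correction needed.
Data bits at positions 3,5,6,7,9,10,11,12,13,14,15,17,18,19,20,21,22,23,24,25,26,27,28,29,30,31: 01010010111011001011100111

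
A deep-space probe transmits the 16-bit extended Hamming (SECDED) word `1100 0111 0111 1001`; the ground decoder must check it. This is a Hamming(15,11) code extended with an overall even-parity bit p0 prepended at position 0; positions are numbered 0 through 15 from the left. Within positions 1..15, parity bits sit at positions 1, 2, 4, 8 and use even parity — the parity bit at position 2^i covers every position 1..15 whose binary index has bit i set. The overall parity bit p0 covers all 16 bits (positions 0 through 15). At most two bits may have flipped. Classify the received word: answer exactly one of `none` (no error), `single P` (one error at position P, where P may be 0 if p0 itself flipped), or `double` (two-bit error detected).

s1: b1⊕b3⊕b5⊕b7⊕b9⊕b11⊕b13⊕b15 = 1⊕0⊕1⊕1⊕1⊕1⊕0⊕1 = 0
s2: b2⊕b3⊕b6⊕b7⊕b10⊕b11⊕b14⊕b15 = 0⊕0⊕1⊕1⊕1⊕1⊕0⊕1 = 1
s4: b4⊕b5⊕b6⊕b7⊕b12⊕b13⊕b14⊕b15 = 0⊕1⊕1⊕1⊕1⊕0⊕0⊕1 = 1
s8: b8⊕b9⊕b10⊕b11⊕b12⊕b13⊕b14⊕b15 = 0⊕1⊕1⊕1⊕1⊕0⊕0⊕1 = 1
Syndrome (s8...s1) = 1110 → position 14.
Overall parity (XOR of all 16 bits, including p0): 1⊕1⊕0⊕0⊕0⊕1⊕1⊕1⊕0⊕1⊕1⊕1⊕1⊕0⊕0⊕1 = 0
Overall=0, syndrome position=14 → double-bit error detected (uncorrectable).

double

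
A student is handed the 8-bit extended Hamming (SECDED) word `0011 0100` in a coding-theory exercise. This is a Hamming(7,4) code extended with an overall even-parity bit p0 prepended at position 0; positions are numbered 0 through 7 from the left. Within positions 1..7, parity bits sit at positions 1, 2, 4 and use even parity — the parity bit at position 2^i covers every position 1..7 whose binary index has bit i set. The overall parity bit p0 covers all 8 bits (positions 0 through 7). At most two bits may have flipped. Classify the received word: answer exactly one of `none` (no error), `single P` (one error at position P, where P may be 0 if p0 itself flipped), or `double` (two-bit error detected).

s1: b1⊕b3⊕b5⊕b7 = 0⊕1⊕1⊕0 = 0
s2: b2⊕b3⊕b6⊕b7 = 1⊕1⊕0⊕0 = 0
s4: b4⊕b5⊕b6⊕b7 = 0⊕1⊕0⊕0 = 1
Syndrome (s4...s1) = 100 → position 4.
Overall parity (XOR of all 8 bits, including p0): 0⊕0⊕1⊕1⊕0⊕1⊕0⊕0 = 1
Overall=1, syndrome position=4 → single-bit error at position 4.

single 4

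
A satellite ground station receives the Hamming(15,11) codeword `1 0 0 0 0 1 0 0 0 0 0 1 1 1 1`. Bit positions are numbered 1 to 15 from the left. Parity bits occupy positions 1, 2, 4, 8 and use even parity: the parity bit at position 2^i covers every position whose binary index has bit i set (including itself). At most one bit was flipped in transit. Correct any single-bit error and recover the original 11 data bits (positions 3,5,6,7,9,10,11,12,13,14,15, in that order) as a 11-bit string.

00110001111

s1: b1⊕b3⊕b5⊕b7⊕b9⊕b11⊕b13⊕b15 = 1⊕0⊕0⊕0⊕0⊕0⊕1⊕1 = 1
s2: b2⊕b3⊕b6⊕b7⊕b10⊕b11⊕b14⊕b15 = 0⊕0⊕1⊕0⊕0⊕0⊕1⊕1 = 1
s4: b4⊕b5⊕b6⊕b7⊕b12⊕b13⊕b14⊕b15 = 0⊕0⊕1⊕0⊕1⊕1⊕1⊕1 = 1
s8: b8⊕b9⊕b10⊕b11⊕b12⊕b13⊕b14⊕b15 = 0⊕0⊕0⊕0⊕1⊕1⊕1⊕1 = 0
Syndrome (s8...s1) = 0111 → position 7.
Flip bit 7: corrected codeword = 100001100001111
Data bits at positions 3,5,6,7,9,10,11,12,13,14,15: 00110001111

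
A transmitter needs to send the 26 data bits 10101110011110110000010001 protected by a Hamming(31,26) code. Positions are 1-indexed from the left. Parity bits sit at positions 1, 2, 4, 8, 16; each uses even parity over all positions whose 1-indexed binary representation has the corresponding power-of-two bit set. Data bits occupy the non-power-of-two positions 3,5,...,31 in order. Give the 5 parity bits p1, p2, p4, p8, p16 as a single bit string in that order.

01010

Place data bits at non-power-of-two positions: b3=1, b5=0, b6=1, b7=0, b9=1, b10=1, b11=1, b12=0, b13=0, b14=1, b15=1, b17=1, b18=1, b19=0, b20=1, b21=1, b22=0, b23=0, b24=0, b25=0, b26=0, b27=1, b28=0, b29=0, b30=0, b31=1.
p1 = XOR of data positions {3,5,7,9,11,13,15,17,19,21,23,25,27,29,31} = 1⊕0⊕0⊕1⊕1⊕0⊕1⊕1⊕0⊕1⊕0⊕0⊕1⊕0⊕1 = 0
p2 = XOR of data positions {3,6,7,10,11,14,15,18,19,22,23,26,27,30,31} = 1⊕1⊕0⊕1⊕1⊕1⊕1⊕1⊕0⊕0⊕0⊕0⊕1⊕0⊕1 = 1
p4 = XOR of data positions {5,6,7,12,13,14,15,20,21,22,23,28,29,30,31} = 0⊕1⊕0⊕0⊕0⊕1⊕1⊕1⊕1⊕0⊕0⊕0⊕0⊕0⊕1 = 0
p8 = XOR of data positions {9,10,11,12,13,14,15,24,25,26,27,28,29,30,31} = 1⊕1⊕1⊕0⊕0⊕1⊕1⊕0⊕0⊕0⊕1⊕0⊕0⊕0⊕1 = 1
p16 = XOR of data positions {17,18,19,20,21,22,23,24,25,26,27,28,29,30,31} = 1⊕1⊕0⊕1⊕1⊕0⊕0⊕0⊕0⊕0⊕1⊕0⊕0⊕0⊕1 = 0
Parity bits p1,p2,p4,p8,p16 = 01010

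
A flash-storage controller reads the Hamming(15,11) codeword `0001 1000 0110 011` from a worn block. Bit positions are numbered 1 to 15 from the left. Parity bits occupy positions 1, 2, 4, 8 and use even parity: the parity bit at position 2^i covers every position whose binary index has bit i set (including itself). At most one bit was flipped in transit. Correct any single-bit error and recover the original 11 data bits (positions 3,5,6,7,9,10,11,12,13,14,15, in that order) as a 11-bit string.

01000110011

s1: b1⊕b3⊕b5⊕b7⊕b9⊕b11⊕b13⊕b15 = 0⊕0⊕1⊕0⊕0⊕1⊕0⊕1 = 1
s2: b2⊕b3⊕b6⊕b7⊕b10⊕b11⊕b14⊕b15 = 0⊕0⊕0⊕0⊕1⊕1⊕1⊕1 = 0
s4: b4⊕b5⊕b6⊕b7⊕b12⊕b13⊕b14⊕b15 = 1⊕1⊕0⊕0⊕0⊕0⊕1⊕1 = 0
s8: b8⊕b9⊕b10⊕b11⊕b12⊕b13⊕b14⊕b15 = 0⊕0⊕1⊕1⊕0⊕0⊕1⊕1 = 0
Syndrome (s8...s1) = 0001 → position 1.
Flip bit 1: corrected codeword = 100110000110011
Data bits at positions 3,5,6,7,9,10,11,12,13,14,15: 01000110011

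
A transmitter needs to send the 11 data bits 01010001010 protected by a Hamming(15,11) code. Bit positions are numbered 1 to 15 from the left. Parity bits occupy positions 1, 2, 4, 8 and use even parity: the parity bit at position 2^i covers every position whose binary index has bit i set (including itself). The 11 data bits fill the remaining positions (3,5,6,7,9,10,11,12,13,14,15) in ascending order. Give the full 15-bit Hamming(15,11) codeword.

000010100001010

Place data bits at non-power-of-two positions: b3=0, b5=1, b6=0, b7=1, b9=0, b10=0, b11=0, b12=1, b13=0, b14=1, b15=0.
p1 = XOR of data positions {3,5,7,9,11,13,15} = 0⊕1⊕1⊕0⊕0⊕0⊕0 = 0
p2 = XOR of data positions {3,6,7,10,11,14,15} = 0⊕0⊕1⊕0⊕0⊕1⊕0 = 0
p4 = XOR of data positions {5,6,7,12,13,14,15} = 1⊕0⊕1⊕1⊕0⊕1⊕0 = 0
p8 = XOR of data positions {9,10,11,12,13,14,15} = 0⊕0⊕0⊕1⊕0⊕1⊕0 = 0
Codeword b1..b15 = 000010100001010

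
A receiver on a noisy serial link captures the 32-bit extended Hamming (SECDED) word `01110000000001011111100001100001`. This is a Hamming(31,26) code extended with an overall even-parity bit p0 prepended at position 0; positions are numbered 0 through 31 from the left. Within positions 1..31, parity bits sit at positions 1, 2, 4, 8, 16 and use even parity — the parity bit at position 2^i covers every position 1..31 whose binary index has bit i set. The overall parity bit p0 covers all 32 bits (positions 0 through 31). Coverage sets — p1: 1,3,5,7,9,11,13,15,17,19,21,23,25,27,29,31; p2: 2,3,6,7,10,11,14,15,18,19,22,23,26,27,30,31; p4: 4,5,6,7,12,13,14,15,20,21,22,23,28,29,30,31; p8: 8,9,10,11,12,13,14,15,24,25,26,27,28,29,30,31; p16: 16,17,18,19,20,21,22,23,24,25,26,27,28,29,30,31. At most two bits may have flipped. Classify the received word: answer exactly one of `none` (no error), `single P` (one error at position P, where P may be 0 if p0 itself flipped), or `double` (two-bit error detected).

single 10

s1: b1⊕b3⊕b5⊕b7⊕b9⊕b11⊕b13⊕b15⊕b17⊕b19⊕b21⊕b23⊕b25⊕b27⊕b29⊕b31 = 1⊕1⊕0⊕0⊕0⊕0⊕1⊕1⊕1⊕1⊕0⊕0⊕1⊕0⊕0⊕1 = 0
s2: b2⊕b3⊕b6⊕b7⊕b10⊕b11⊕b14⊕b15⊕b18⊕b19⊕b22⊕b23⊕b26⊕b27⊕b30⊕b31 = 1⊕1⊕0⊕0⊕0⊕0⊕0⊕1⊕1⊕1⊕0⊕0⊕1⊕0⊕0⊕1 = 1
s4: b4⊕b5⊕b6⊕b7⊕b12⊕b13⊕b14⊕b15⊕b20⊕b21⊕b22⊕b23⊕b28⊕b29⊕b30⊕b31 = 0⊕0⊕0⊕0⊕0⊕1⊕0⊕1⊕1⊕0⊕0⊕0⊕0⊕0⊕0⊕1 = 0
s8: b8⊕b9⊕b10⊕b11⊕b12⊕b13⊕b14⊕b15⊕b24⊕b25⊕b26⊕b27⊕b28⊕b29⊕b30⊕b31 = 0⊕0⊕0⊕0⊕0⊕1⊕0⊕1⊕0⊕1⊕1⊕0⊕0⊕0⊕0⊕1 = 1
s16: b16⊕b17⊕b18⊕b19⊕b20⊕b21⊕b22⊕b23⊕b24⊕b25⊕b26⊕b27⊕b28⊕b29⊕b30⊕b31 = 1⊕1⊕1⊕1⊕1⊕0⊕0⊕0⊕0⊕1⊕1⊕0⊕0⊕0⊕0⊕1 = 0
Syndrome (s16...s1) = 01010 → position 10.
Overall parity (XOR of all 32 bits, including p0): 0⊕1⊕1⊕1⊕0⊕0⊕0⊕0⊕0⊕0⊕0⊕0⊕0⊕1⊕0⊕1⊕1⊕1⊕1⊕1⊕1⊕0⊕0⊕0⊕0⊕1⊕1⊕0⊕0⊕0⊕0⊕1 = 1
Overall=1, syndrome position=10 → single-bit error at position 10.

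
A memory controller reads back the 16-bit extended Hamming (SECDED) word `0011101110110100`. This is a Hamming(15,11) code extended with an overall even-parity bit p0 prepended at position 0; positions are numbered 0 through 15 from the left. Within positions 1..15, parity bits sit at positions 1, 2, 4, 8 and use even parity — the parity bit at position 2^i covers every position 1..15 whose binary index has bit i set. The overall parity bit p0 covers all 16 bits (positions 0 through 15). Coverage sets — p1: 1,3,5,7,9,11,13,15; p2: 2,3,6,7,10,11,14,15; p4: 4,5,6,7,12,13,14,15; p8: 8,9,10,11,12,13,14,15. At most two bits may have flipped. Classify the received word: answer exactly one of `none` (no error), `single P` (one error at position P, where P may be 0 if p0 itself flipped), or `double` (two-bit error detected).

single 0

s1: b1⊕b3⊕b5⊕b7⊕b9⊕b11⊕b13⊕b15 = 0⊕1⊕0⊕1⊕0⊕1⊕1⊕0 = 0
s2: b2⊕b3⊕b6⊕b7⊕b10⊕b11⊕b14⊕b15 = 1⊕1⊕1⊕1⊕1⊕1⊕0⊕0 = 0
s4: b4⊕b5⊕b6⊕b7⊕b12⊕b13⊕b14⊕b15 = 1⊕0⊕1⊕1⊕0⊕1⊕0⊕0 = 0
s8: b8⊕b9⊕b10⊕b11⊕b12⊕b13⊕b14⊕b15 = 1⊕0⊕1⊕1⊕0⊕1⊕0⊕0 = 0
Syndrome (s8...s1) = 0000 → position 0 (no error).
Overall parity (XOR of all 16 bits, including p0): 0⊕0⊕1⊕1⊕1⊕0⊕1⊕1⊕1⊕0⊕1⊕1⊕0⊕1⊕0⊕0 = 1
Overall=1, syndrome position=0 → single-bit error at position 0.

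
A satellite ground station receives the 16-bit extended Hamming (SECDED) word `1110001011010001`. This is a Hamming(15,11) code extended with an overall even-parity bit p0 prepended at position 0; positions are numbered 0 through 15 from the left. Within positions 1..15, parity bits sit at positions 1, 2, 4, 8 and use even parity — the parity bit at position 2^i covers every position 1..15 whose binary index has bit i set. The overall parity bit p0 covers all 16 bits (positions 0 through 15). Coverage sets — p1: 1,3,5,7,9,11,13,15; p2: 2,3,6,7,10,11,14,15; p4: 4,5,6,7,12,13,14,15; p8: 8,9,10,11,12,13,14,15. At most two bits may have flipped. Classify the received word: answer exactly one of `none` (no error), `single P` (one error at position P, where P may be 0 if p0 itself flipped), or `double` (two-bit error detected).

none

s1: b1⊕b3⊕b5⊕b7⊕b9⊕b11⊕b13⊕b15 = 1⊕0⊕0⊕0⊕1⊕1⊕0⊕1 = 0
s2: b2⊕b3⊕b6⊕b7⊕b10⊕b11⊕b14⊕b15 = 1⊕0⊕1⊕0⊕0⊕1⊕0⊕1 = 0
s4: b4⊕b5⊕b6⊕b7⊕b12⊕b13⊕b14⊕b15 = 0⊕0⊕1⊕0⊕0⊕0⊕0⊕1 = 0
s8: b8⊕b9⊕b10⊕b11⊕b12⊕b13⊕b14⊕b15 = 1⊕1⊕0⊕1⊕0⊕0⊕0⊕1 = 0
Syndrome (s8...s1) = 0000 → position 0 (no error).
Overall parity (XOR of all 16 bits, including p0): 1⊕1⊕1⊕0⊕0⊕0⊕1⊕0⊕1⊕1⊕0⊕1⊕0⊕0⊕0⊕1 = 0
Overall=0, syndrome position=0 → no error.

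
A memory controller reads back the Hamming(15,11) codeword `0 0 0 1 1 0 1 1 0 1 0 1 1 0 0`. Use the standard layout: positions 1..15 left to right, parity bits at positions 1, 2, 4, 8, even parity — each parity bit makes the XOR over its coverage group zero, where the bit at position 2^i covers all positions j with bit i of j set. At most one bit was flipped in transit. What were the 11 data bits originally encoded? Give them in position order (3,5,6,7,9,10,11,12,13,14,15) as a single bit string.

s1: b1⊕b3⊕b5⊕b7⊕b9⊕b11⊕b13⊕b15 = 0⊕0⊕1⊕1⊕0⊕0⊕1⊕0 = 1
s2: b2⊕b3⊕b6⊕b7⊕b10⊕b11⊕b14⊕b15 = 0⊕0⊕0⊕1⊕1⊕0⊕0⊕0 = 0
s4: b4⊕b5⊕b6⊕b7⊕b12⊕b13⊕b14⊕b15 = 1⊕1⊕0⊕1⊕1⊕1⊕0⊕0 = 1
s8: b8⊕b9⊕b10⊕b11⊕b12⊕b13⊕b14⊕b15 = 1⊕0⊕1⊕0⊕1⊕1⊕0⊕0 = 0
Syndrome (s8...s1) = 0101 → position 5.
Flip bit 5: corrected codeword = 000100110101100
Data bits at positions 3,5,6,7,9,10,11,12,13,14,15: 00010101100

00010101100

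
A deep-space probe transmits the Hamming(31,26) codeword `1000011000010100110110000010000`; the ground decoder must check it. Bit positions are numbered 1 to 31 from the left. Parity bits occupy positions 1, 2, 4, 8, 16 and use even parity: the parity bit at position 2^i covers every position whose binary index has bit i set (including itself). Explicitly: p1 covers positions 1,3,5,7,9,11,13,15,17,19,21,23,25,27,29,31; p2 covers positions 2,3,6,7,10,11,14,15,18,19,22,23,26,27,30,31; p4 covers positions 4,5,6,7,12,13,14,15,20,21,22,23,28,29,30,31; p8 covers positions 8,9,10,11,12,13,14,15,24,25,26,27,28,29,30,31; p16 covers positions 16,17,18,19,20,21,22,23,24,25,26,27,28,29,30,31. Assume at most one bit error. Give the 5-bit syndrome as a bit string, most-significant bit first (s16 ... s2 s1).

s1: b1⊕b3⊕b5⊕b7⊕b9⊕b11⊕b13⊕b15⊕b17⊕b19⊕b21⊕b23⊕b25⊕b27⊕b29⊕b31 = 1⊕0⊕0⊕1⊕0⊕0⊕0⊕0⊕1⊕0⊕1⊕0⊕0⊕1⊕0⊕0 = 1
s2: b2⊕b3⊕b6⊕b7⊕b10⊕b11⊕b14⊕b15⊕b18⊕b19⊕b22⊕b23⊕b26⊕b27⊕b30⊕b31 = 0⊕0⊕1⊕1⊕0⊕0⊕1⊕0⊕1⊕0⊕0⊕0⊕0⊕1⊕0⊕0 = 1
s4: b4⊕b5⊕b6⊕b7⊕b12⊕b13⊕b14⊕b15⊕b20⊕b21⊕b22⊕b23⊕b28⊕b29⊕b30⊕b31 = 0⊕0⊕1⊕1⊕1⊕0⊕1⊕0⊕1⊕1⊕0⊕0⊕0⊕0⊕0⊕0 = 0
s8: b8⊕b9⊕b10⊕b11⊕b12⊕b13⊕b14⊕b15⊕b24⊕b25⊕b26⊕b27⊕b28⊕b29⊕b30⊕b31 = 0⊕0⊕0⊕0⊕1⊕0⊕1⊕0⊕0⊕0⊕0⊕1⊕0⊕0⊕0⊕0 = 1
s16: b16⊕b17⊕b18⊕b19⊕b20⊕b21⊕b22⊕b23⊕b24⊕b25⊕b26⊕b27⊕b28⊕b29⊕b30⊕b31 = 0⊕1⊕1⊕0⊕1⊕1⊕0⊕0⊕0⊕0⊕0⊕1⊕0⊕0⊕0⊕0 = 1
Syndrome (s16...s1) = 11011 → position 27.

11011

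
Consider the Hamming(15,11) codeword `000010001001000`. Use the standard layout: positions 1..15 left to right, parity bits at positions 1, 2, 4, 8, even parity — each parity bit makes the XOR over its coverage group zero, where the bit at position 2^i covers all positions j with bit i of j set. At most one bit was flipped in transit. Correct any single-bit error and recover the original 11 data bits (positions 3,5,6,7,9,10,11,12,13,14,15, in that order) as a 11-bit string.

01001001000

s1: b1⊕b3⊕b5⊕b7⊕b9⊕b11⊕b13⊕b15 = 0⊕0⊕1⊕0⊕1⊕0⊕0⊕0 = 0
s2: b2⊕b3⊕b6⊕b7⊕b10⊕b11⊕b14⊕b15 = 0⊕0⊕0⊕0⊕0⊕0⊕0⊕0 = 0
s4: b4⊕b5⊕b6⊕b7⊕b12⊕b13⊕b14⊕b15 = 0⊕1⊕0⊕0⊕1⊕0⊕0⊕0 = 0
s8: b8⊕b9⊕b10⊕b11⊕b12⊕b13⊕b14⊕b15 = 0⊕1⊕0⊕0⊕1⊕0⊕0⊕0 = 0
Syndrome (s8...s1) = 0000 → position 0 (no error).
No correction needed.
Data bits at positions 3,5,6,7,9,10,11,12,13,14,15: 01001001000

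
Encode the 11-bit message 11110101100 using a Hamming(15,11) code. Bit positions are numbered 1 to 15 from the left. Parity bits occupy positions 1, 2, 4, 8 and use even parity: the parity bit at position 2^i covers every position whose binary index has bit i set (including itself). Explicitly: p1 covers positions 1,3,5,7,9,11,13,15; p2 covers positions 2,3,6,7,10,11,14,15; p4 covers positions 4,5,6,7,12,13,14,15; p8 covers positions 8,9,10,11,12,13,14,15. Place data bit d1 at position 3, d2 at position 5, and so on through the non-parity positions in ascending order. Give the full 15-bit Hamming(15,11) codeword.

Place data bits at non-power-of-two positions: b3=1, b5=1, b6=1, b7=1, b9=0, b10=1, b11=0, b12=1, b13=1, b14=0, b15=0.
p1 = XOR of data positions {3,5,7,9,11,13,15} = 1⊕1⊕1⊕0⊕0⊕1⊕0 = 0
p2 = XOR of data positions {3,6,7,10,11,14,15} = 1⊕1⊕1⊕1⊕0⊕0⊕0 = 0
p4 = XOR of data positions {5,6,7,12,13,14,15} = 1⊕1⊕1⊕1⊕1⊕0⊕0 = 1
p8 = XOR of data positions {9,10,11,12,13,14,15} = 0⊕1⊕0⊕1⊕1⊕0⊕0 = 1
Codeword b1..b15 = 001111110101100

001111110101100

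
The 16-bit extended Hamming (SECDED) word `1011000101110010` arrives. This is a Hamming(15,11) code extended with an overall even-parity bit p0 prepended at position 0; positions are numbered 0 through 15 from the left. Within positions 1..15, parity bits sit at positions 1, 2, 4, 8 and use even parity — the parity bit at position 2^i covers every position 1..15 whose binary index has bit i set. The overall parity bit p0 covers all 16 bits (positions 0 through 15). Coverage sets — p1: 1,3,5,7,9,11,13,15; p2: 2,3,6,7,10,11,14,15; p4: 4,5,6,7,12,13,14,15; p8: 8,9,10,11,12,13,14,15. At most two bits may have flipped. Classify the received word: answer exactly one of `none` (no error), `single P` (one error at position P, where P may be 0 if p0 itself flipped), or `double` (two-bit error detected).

s1: b1⊕b3⊕b5⊕b7⊕b9⊕b11⊕b13⊕b15 = 0⊕1⊕0⊕1⊕1⊕1⊕0⊕0 = 0
s2: b2⊕b3⊕b6⊕b7⊕b10⊕b11⊕b14⊕b15 = 1⊕1⊕0⊕1⊕1⊕1⊕1⊕0 = 0
s4: b4⊕b5⊕b6⊕b7⊕b12⊕b13⊕b14⊕b15 = 0⊕0⊕0⊕1⊕0⊕0⊕1⊕0 = 0
s8: b8⊕b9⊕b10⊕b11⊕b12⊕b13⊕b14⊕b15 = 0⊕1⊕1⊕1⊕0⊕0⊕1⊕0 = 0
Syndrome (s8...s1) = 0000 → position 0 (no error).
Overall parity (XOR of all 16 bits, including p0): 1⊕0⊕1⊕1⊕0⊕0⊕0⊕1⊕0⊕1⊕1⊕1⊕0⊕0⊕1⊕0 = 0
Overall=0, syndrome position=0 → no error.

none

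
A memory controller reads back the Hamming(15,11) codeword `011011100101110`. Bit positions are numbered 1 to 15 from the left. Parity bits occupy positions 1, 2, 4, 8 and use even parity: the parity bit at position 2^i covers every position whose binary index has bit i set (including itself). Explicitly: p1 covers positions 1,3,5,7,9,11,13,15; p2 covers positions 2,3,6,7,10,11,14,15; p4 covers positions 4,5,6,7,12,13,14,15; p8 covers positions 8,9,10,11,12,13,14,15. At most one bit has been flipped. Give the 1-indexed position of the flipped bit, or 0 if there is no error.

s1: b1⊕b3⊕b5⊕b7⊕b9⊕b11⊕b13⊕b15 = 0⊕1⊕1⊕1⊕0⊕0⊕1⊕0 = 0
s2: b2⊕b3⊕b6⊕b7⊕b10⊕b11⊕b14⊕b15 = 1⊕1⊕1⊕1⊕1⊕0⊕1⊕0 = 0
s4: b4⊕b5⊕b6⊕b7⊕b12⊕b13⊕b14⊕b15 = 0⊕1⊕1⊕1⊕1⊕1⊕1⊕0 = 0
s8: b8⊕b9⊕b10⊕b11⊕b12⊕b13⊕b14⊕b15 = 0⊕0⊕1⊕0⊕1⊕1⊕1⊕0 = 0
Syndrome (s8...s1) = 0000 → position 0 (no error).

0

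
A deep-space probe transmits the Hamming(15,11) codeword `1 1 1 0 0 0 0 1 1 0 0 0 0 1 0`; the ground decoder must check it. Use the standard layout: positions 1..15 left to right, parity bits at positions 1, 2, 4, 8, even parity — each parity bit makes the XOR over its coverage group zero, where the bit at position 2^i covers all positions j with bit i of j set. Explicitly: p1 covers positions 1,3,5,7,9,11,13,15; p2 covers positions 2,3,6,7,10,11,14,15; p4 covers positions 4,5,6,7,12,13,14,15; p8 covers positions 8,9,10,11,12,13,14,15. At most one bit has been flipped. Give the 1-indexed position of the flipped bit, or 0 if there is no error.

15

s1: b1⊕b3⊕b5⊕b7⊕b9⊕b11⊕b13⊕b15 = 1⊕1⊕0⊕0⊕1⊕0⊕0⊕0 = 1
s2: b2⊕b3⊕b6⊕b7⊕b10⊕b11⊕b14⊕b15 = 1⊕1⊕0⊕0⊕0⊕0⊕1⊕0 = 1
s4: b4⊕b5⊕b6⊕b7⊕b12⊕b13⊕b14⊕b15 = 0⊕0⊕0⊕0⊕0⊕0⊕1⊕0 = 1
s8: b8⊕b9⊕b10⊕b11⊕b12⊕b13⊕b14⊕b15 = 1⊕1⊕0⊕0⊕0⊕0⊕1⊕0 = 1
Syndrome (s8...s1) = 1111 → position 15.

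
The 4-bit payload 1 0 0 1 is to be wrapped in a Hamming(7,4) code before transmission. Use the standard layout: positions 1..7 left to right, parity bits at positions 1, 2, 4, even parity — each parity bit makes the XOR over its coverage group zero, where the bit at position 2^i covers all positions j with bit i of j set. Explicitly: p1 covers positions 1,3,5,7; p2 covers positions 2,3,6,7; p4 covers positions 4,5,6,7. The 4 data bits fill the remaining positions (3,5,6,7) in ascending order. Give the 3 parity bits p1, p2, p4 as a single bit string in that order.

001

Place data bits at non-power-of-two positions: b3=1, b5=0, b6=0, b7=1.
p1 = XOR of data positions {3,5,7} = 1⊕0⊕1 = 0
p2 = XOR of data positions {3,6,7} = 1⊕0⊕1 = 0
p4 = XOR of data positions {5,6,7} = 0⊕0⊕1 = 1
Parity bits p1,p2,p4 = 001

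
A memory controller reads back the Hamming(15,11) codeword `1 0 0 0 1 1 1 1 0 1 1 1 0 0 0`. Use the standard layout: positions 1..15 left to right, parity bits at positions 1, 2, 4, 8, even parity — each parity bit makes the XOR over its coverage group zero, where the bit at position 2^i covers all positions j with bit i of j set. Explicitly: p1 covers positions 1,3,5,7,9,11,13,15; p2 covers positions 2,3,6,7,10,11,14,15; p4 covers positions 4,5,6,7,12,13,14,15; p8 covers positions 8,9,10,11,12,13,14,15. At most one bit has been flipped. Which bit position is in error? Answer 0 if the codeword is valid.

s1: b1⊕b3⊕b5⊕b7⊕b9⊕b11⊕b13⊕b15 = 1⊕0⊕1⊕1⊕0⊕1⊕0⊕0 = 0
s2: b2⊕b3⊕b6⊕b7⊕b10⊕b11⊕b14⊕b15 = 0⊕0⊕1⊕1⊕1⊕1⊕0⊕0 = 0
s4: b4⊕b5⊕b6⊕b7⊕b12⊕b13⊕b14⊕b15 = 0⊕1⊕1⊕1⊕1⊕0⊕0⊕0 = 0
s8: b8⊕b9⊕b10⊕b11⊕b12⊕b13⊕b14⊕b15 = 1⊕0⊕1⊕1⊕1⊕0⊕0⊕0 = 0
Syndrome (s8...s1) = 0000 → position 0 (no error).

0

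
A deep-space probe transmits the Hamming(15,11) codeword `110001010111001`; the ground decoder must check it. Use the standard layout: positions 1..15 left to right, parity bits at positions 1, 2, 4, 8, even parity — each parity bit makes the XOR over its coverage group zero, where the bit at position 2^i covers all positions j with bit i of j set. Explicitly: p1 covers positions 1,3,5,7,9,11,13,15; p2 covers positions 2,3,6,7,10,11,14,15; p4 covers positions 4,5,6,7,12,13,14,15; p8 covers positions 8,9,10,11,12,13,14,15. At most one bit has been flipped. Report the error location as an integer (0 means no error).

15

s1: b1⊕b3⊕b5⊕b7⊕b9⊕b11⊕b13⊕b15 = 1⊕0⊕0⊕0⊕0⊕1⊕0⊕1 = 1
s2: b2⊕b3⊕b6⊕b7⊕b10⊕b11⊕b14⊕b15 = 1⊕0⊕1⊕0⊕1⊕1⊕0⊕1 = 1
s4: b4⊕b5⊕b6⊕b7⊕b12⊕b13⊕b14⊕b15 = 0⊕0⊕1⊕0⊕1⊕0⊕0⊕1 = 1
s8: b8⊕b9⊕b10⊕b11⊕b12⊕b13⊕b14⊕b15 = 1⊕0⊕1⊕1⊕1⊕0⊕0⊕1 = 1
Syndrome (s8...s1) = 1111 → position 15.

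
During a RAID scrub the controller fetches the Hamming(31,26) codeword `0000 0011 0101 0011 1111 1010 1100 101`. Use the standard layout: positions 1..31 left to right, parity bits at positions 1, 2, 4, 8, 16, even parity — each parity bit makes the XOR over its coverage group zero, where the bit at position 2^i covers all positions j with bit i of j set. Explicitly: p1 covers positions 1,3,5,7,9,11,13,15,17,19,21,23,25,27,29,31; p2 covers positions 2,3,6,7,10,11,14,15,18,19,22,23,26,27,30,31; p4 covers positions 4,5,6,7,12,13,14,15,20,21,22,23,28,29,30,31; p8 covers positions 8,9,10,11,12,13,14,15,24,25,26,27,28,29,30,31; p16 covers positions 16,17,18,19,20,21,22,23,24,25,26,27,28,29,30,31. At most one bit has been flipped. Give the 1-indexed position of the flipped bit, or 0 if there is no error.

17

s1: b1⊕b3⊕b5⊕b7⊕b9⊕b11⊕b13⊕b15⊕b17⊕b19⊕b21⊕b23⊕b25⊕b27⊕b29⊕b31 = 0⊕0⊕0⊕1⊕0⊕0⊕0⊕1⊕1⊕1⊕1⊕1⊕1⊕0⊕1⊕1 = 1
s2: b2⊕b3⊕b6⊕b7⊕b10⊕b11⊕b14⊕b15⊕b18⊕b19⊕b22⊕b23⊕b26⊕b27⊕b30⊕b31 = 0⊕0⊕0⊕1⊕1⊕0⊕0⊕1⊕1⊕1⊕0⊕1⊕1⊕0⊕0⊕1 = 0
s4: b4⊕b5⊕b6⊕b7⊕b12⊕b13⊕b14⊕b15⊕b20⊕b21⊕b22⊕b23⊕b28⊕b29⊕b30⊕b31 = 0⊕0⊕0⊕1⊕1⊕0⊕0⊕1⊕1⊕1⊕0⊕1⊕0⊕1⊕0⊕1 = 0
s8: b8⊕b9⊕b10⊕b11⊕b12⊕b13⊕b14⊕b15⊕b24⊕b25⊕b26⊕b27⊕b28⊕b29⊕b30⊕b31 = 1⊕0⊕1⊕0⊕1⊕0⊕0⊕1⊕0⊕1⊕1⊕0⊕0⊕1⊕0⊕1 = 0
s16: b16⊕b17⊕b18⊕b19⊕b20⊕b21⊕b22⊕b23⊕b24⊕b25⊕b26⊕b27⊕b28⊕b29⊕b30⊕b31 = 1⊕1⊕1⊕1⊕1⊕1⊕0⊕1⊕0⊕1⊕1⊕0⊕0⊕1⊕0⊕1 = 1
Syndrome (s16...s1) = 10001 → position 17.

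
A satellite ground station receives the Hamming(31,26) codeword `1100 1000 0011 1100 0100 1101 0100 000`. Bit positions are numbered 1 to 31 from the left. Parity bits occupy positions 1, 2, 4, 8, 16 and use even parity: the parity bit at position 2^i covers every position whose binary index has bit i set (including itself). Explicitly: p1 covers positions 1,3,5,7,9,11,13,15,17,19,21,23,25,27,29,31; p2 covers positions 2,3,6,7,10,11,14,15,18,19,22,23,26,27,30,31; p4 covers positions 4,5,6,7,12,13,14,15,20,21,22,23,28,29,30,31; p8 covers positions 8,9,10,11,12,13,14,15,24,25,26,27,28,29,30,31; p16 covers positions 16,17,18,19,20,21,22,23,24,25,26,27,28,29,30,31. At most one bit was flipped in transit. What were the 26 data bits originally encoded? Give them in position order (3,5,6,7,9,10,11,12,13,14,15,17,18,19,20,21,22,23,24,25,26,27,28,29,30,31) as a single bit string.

01000011110110011010100000

s1: b1⊕b3⊕b5⊕b7⊕b9⊕b11⊕b13⊕b15⊕b17⊕b19⊕b21⊕b23⊕b25⊕b27⊕b29⊕b31 = 1⊕0⊕1⊕0⊕0⊕1⊕1⊕0⊕0⊕0⊕1⊕0⊕0⊕0⊕0⊕0 = 1
s2: b2⊕b3⊕b6⊕b7⊕b10⊕b11⊕b14⊕b15⊕b18⊕b19⊕b22⊕b23⊕b26⊕b27⊕b30⊕b31 = 1⊕0⊕0⊕0⊕0⊕1⊕1⊕0⊕1⊕0⊕1⊕0⊕1⊕0⊕0⊕0 = 0
s4: b4⊕b5⊕b6⊕b7⊕b12⊕b13⊕b14⊕b15⊕b20⊕b21⊕b22⊕b23⊕b28⊕b29⊕b30⊕b31 = 0⊕1⊕0⊕0⊕1⊕1⊕1⊕0⊕0⊕1⊕1⊕0⊕0⊕0⊕0⊕0 = 0
s8: b8⊕b9⊕b10⊕b11⊕b12⊕b13⊕b14⊕b15⊕b24⊕b25⊕b26⊕b27⊕b28⊕b29⊕b30⊕b31 = 0⊕0⊕0⊕1⊕1⊕1⊕1⊕0⊕1⊕0⊕1⊕0⊕0⊕0⊕0⊕0 = 0
s16: b16⊕b17⊕b18⊕b19⊕b20⊕b21⊕b22⊕b23⊕b24⊕b25⊕b26⊕b27⊕b28⊕b29⊕b30⊕b31 = 0⊕0⊕1⊕0⊕0⊕1⊕1⊕0⊕1⊕0⊕1⊕0⊕0⊕0⊕0⊕0 = 1
Syndrome (s16...s1) = 10001 → position 17.
Flip bit 17: corrected codeword = 1100100000111100110011010100000
Data bits at positions 3,5,6,7,9,10,11,12,13,14,15,17,18,19,20,21,22,23,24,25,26,27,28,29,30,31: 01000011110110011010100000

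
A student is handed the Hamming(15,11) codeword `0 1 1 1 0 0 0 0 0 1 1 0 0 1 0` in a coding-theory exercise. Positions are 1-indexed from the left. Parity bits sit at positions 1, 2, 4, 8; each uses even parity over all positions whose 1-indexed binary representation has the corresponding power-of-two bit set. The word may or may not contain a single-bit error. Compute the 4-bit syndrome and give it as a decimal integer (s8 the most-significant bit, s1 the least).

10

s1: b1⊕b3⊕b5⊕b7⊕b9⊕b11⊕b13⊕b15 = 0⊕1⊕0⊕0⊕0⊕1⊕0⊕0 = 0
s2: b2⊕b3⊕b6⊕b7⊕b10⊕b11⊕b14⊕b15 = 1⊕1⊕0⊕0⊕1⊕1⊕1⊕0 = 1
s4: b4⊕b5⊕b6⊕b7⊕b12⊕b13⊕b14⊕b15 = 1⊕0⊕0⊕0⊕0⊕0⊕1⊕0 = 0
s8: b8⊕b9⊕b10⊕b11⊕b12⊕b13⊕b14⊕b15 = 0⊕0⊕1⊕1⊕0⊕0⊕1⊕0 = 1
Syndrome (s8...s1) = 1010 → position 10.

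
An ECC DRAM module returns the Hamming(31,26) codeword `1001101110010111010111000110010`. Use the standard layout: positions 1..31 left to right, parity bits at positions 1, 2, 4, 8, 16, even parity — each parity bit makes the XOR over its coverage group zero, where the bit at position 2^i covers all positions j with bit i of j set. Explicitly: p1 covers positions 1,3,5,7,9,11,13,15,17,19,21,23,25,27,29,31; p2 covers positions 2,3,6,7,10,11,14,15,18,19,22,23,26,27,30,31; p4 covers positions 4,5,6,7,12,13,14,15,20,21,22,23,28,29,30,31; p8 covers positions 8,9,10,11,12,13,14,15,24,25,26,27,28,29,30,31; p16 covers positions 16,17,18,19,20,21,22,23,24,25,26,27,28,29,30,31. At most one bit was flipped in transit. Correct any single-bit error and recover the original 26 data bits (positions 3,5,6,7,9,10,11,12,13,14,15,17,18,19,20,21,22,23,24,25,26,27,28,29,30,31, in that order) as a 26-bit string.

01011001011010111000110010

s1: b1⊕b3⊕b5⊕b7⊕b9⊕b11⊕b13⊕b15⊕b17⊕b19⊕b21⊕b23⊕b25⊕b27⊕b29⊕b31 = 1⊕0⊕1⊕1⊕1⊕0⊕0⊕1⊕0⊕0⊕1⊕0⊕0⊕1⊕0⊕0 = 1
s2: b2⊕b3⊕b6⊕b7⊕b10⊕b11⊕b14⊕b15⊕b18⊕b19⊕b22⊕b23⊕b26⊕b27⊕b30⊕b31 = 0⊕0⊕0⊕1⊕0⊕0⊕1⊕1⊕1⊕0⊕1⊕0⊕1⊕1⊕1⊕0 = 0
s4: b4⊕b5⊕b6⊕b7⊕b12⊕b13⊕b14⊕b15⊕b20⊕b21⊕b22⊕b23⊕b28⊕b29⊕b30⊕b31 = 1⊕1⊕0⊕1⊕1⊕0⊕1⊕1⊕1⊕1⊕1⊕0⊕0⊕0⊕1⊕0 = 0
s8: b8⊕b9⊕b10⊕b11⊕b12⊕b13⊕b14⊕b15⊕b24⊕b25⊕b26⊕b27⊕b28⊕b29⊕b30⊕b31 = 1⊕1⊕0⊕0⊕1⊕0⊕1⊕1⊕0⊕0⊕1⊕1⊕0⊕0⊕1⊕0 = 0
s16: b16⊕b17⊕b18⊕b19⊕b20⊕b21⊕b22⊕b23⊕b24⊕b25⊕b26⊕b27⊕b28⊕b29⊕b30⊕b31 = 1⊕0⊕1⊕0⊕1⊕1⊕1⊕0⊕0⊕0⊕1⊕1⊕0⊕0⊕1⊕0 = 0
Syndrome (s16...s1) = 00001 → position 1.
Flip bit 1: corrected codeword = 0001101110010111010111000110010
Data bits at positions 3,5,6,7,9,10,11,12,13,14,15,17,18,19,20,21,22,23,24,25,26,27,28,29,30,31: 01011001011010111000110010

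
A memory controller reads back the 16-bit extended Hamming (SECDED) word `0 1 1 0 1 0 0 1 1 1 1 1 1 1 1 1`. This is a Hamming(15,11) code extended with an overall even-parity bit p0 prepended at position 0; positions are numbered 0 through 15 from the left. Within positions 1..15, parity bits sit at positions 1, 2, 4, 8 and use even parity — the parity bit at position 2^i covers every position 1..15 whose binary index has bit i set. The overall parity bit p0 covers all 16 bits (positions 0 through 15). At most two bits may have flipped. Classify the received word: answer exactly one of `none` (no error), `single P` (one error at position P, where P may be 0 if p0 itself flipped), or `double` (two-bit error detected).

s1: b1⊕b3⊕b5⊕b7⊕b9⊕b11⊕b13⊕b15 = 1⊕0⊕0⊕1⊕1⊕1⊕1⊕1 = 0
s2: b2⊕b3⊕b6⊕b7⊕b10⊕b11⊕b14⊕b15 = 1⊕0⊕0⊕1⊕1⊕1⊕1⊕1 = 0
s4: b4⊕b5⊕b6⊕b7⊕b12⊕b13⊕b14⊕b15 = 1⊕0⊕0⊕1⊕1⊕1⊕1⊕1 = 0
s8: b8⊕b9⊕b10⊕b11⊕b12⊕b13⊕b14⊕b15 = 1⊕1⊕1⊕1⊕1⊕1⊕1⊕1 = 0
Syndrome (s8...s1) = 0000 → position 0 (no error).
Overall parity (XOR of all 16 bits, including p0): 0⊕1⊕1⊕0⊕1⊕0⊕0⊕1⊕1⊕1⊕1⊕1⊕1⊕1⊕1⊕1 = 0
Overall=0, syndrome position=0 → no error.

none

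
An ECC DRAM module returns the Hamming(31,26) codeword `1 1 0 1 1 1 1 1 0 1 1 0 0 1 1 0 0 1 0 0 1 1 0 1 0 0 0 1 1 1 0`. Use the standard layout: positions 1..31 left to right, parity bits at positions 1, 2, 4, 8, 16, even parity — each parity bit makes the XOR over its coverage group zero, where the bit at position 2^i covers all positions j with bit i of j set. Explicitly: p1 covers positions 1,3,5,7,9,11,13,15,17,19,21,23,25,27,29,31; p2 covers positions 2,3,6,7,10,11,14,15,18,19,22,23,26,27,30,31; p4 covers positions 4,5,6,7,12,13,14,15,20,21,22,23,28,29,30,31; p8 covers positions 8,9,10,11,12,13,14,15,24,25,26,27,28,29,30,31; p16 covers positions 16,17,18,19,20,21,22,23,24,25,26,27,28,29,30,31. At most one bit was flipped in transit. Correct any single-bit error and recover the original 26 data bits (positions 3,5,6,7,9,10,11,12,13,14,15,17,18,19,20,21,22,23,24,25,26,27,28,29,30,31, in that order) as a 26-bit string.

s1: b1⊕b3⊕b5⊕b7⊕b9⊕b11⊕b13⊕b15⊕b17⊕b19⊕b21⊕b23⊕b25⊕b27⊕b29⊕b31 = 1⊕0⊕1⊕1⊕0⊕1⊕0⊕1⊕0⊕0⊕1⊕0⊕0⊕0⊕1⊕0 = 1
s2: b2⊕b3⊕b6⊕b7⊕b10⊕b11⊕b14⊕b15⊕b18⊕b19⊕b22⊕b23⊕b26⊕b27⊕b30⊕b31 = 1⊕0⊕1⊕1⊕1⊕1⊕1⊕1⊕1⊕0⊕1⊕0⊕0⊕0⊕1⊕0 = 0
s4: b4⊕b5⊕b6⊕b7⊕b12⊕b13⊕b14⊕b15⊕b20⊕b21⊕b22⊕b23⊕b28⊕b29⊕b30⊕b31 = 1⊕1⊕1⊕1⊕0⊕0⊕1⊕1⊕0⊕1⊕1⊕0⊕1⊕1⊕1⊕0 = 1
s8: b8⊕b9⊕b10⊕b11⊕b12⊕b13⊕b14⊕b15⊕b24⊕b25⊕b26⊕b27⊕b28⊕b29⊕b30⊕b31 = 1⊕0⊕1⊕1⊕0⊕0⊕1⊕1⊕1⊕0⊕0⊕0⊕1⊕1⊕1⊕0 = 1
s16: b16⊕b17⊕b18⊕b19⊕b20⊕b21⊕b22⊕b23⊕b24⊕b25⊕b26⊕b27⊕b28⊕b29⊕b30⊕b31 = 0⊕0⊕1⊕0⊕0⊕1⊕1⊕0⊕1⊕0⊕0⊕0⊕1⊕1⊕1⊕0 = 1
Syndrome (s16...s1) = 11101 → position 29.
Flip bit 29: corrected codeword = 1101111101100110010011010001010
Data bits at positions 3,5,6,7,9,10,11,12,13,14,15,17,18,19,20,21,22,23,24,25,26,27,28,29,30,31: 01110110011010011010001010

01110110011010011010001010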